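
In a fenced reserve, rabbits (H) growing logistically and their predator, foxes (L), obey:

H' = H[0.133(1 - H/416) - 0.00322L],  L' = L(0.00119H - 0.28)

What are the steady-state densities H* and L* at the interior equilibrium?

From dL/dt = 0 with L > 0: 0.00119H* = 0.28, so H* = 235.
Substitute into dH/dt = 0: 0.133(1 - 235/416) = 0.00322L*.
The bracket is 0.434, giving L* = 0.0578/0.00322 = 17.9.

H* ≈ 235, L* ≈ 17.9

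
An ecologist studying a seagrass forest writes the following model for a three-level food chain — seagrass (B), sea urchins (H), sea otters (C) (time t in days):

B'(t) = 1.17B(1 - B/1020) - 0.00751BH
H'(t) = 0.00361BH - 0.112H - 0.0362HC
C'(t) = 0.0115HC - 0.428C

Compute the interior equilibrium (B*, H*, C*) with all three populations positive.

From dC/dt = 0: 0.0115H* = 0.428, so H* = 37.2.
From dB/dt = 0: 1.17(1 - B*/1020) = 0.00751·37.2, giving B* = 1020·(1 - 0.239) = 776.
From dH/dt = 0: 0.00361·776 - 0.112 = 0.0362C*, so C* = 2.69/0.0362 = 74.3.

B* ≈ 776, H* ≈ 37.2, C* ≈ 74.3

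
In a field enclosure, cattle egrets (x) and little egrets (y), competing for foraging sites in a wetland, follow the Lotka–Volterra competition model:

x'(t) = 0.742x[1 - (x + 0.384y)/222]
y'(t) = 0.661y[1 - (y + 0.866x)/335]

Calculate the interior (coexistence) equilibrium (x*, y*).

x* ≈ 140, y* ≈ 214

Setting both brackets to zero gives the nullclines x + 0.384y = 222 and 0.866x + y = 335.
Substituting y = 335 - 0.866x into the first: x(1 - 0.384·0.866) = 222 - 0.384·335.
So x* = 93.4/0.667 = 140, and then y* = 335 - 0.866·140 = 214.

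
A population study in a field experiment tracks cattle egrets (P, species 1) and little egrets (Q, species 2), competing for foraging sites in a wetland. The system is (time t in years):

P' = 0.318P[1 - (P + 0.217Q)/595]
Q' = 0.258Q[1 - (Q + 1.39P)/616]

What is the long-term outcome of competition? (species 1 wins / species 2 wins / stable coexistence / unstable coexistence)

species 1 excludes species 2

Compare the nullcline intercepts: K1/α12 = 595/0.217 = 2740 > K2 = 616; K2/α21 = 616/1.39 = 443 < K1 = 595.
Since the inequalities point opposite ways, species 1 can invade but species 2 cannot.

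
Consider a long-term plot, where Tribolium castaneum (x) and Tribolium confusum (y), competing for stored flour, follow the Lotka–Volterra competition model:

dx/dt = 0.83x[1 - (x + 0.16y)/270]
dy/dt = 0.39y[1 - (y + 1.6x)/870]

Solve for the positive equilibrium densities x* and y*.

x* ≈ 176, y* ≈ 589

Setting both brackets to zero gives the nullclines x + 0.16y = 270 and 1.6x + y = 870.
Substituting y = 870 - 1.6x into the first: x(1 - 0.16·1.6) = 270 - 0.16·870.
So x* = 131/0.744 = 176, and then y* = 870 - 1.6·176 = 589.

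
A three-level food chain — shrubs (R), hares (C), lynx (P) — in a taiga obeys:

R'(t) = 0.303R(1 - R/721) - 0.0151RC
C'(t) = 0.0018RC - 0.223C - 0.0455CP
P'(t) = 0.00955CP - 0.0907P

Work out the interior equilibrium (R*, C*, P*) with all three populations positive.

From dP/dt = 0: 0.00955C* = 0.0907, so C* = 9.5.
From dR/dt = 0: 0.303(1 - R*/721) = 0.0151·9.5, giving R* = 721·(1 - 0.473) = 380.
From dC/dt = 0: 0.0018·380 - 0.223 = 0.0455P*, so P* = 0.461/0.0455 = 10.1.

R* ≈ 380, C* ≈ 9.5, P* ≈ 10.1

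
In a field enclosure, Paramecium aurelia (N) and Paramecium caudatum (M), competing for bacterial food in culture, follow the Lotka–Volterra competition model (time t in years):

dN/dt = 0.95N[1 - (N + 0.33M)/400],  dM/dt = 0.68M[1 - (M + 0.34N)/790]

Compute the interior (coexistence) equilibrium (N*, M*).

Setting both brackets to zero gives the nullclines N + 0.33M = 400 and 0.34N + M = 790.
Substituting M = 790 - 0.34N into the first: N(1 - 0.33·0.34) = 400 - 0.33·790.
So N* = 139/0.888 = 157, and then M* = 790 - 0.34·157 = 737.

N* ≈ 157, M* ≈ 737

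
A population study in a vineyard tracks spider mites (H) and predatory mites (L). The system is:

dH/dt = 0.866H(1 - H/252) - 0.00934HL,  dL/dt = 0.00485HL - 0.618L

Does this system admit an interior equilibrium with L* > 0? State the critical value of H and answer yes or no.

The predator equation gives dL/dt > 0 only when H > 0.618/0.00485 = 127.
Without the predator, H → K = 252. Since 252 > 127, the predator can invade and persist.

Threshold H = 127; K > 127, so yes, the predator persists.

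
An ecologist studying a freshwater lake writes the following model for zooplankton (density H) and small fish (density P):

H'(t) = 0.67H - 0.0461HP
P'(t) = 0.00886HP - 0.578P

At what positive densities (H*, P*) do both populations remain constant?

H* ≈ 65.2, P* ≈ 14.5

Set dP/dt = 0 with P > 0: 0.00886H - 0.578 = 0, so H* = 0.578/0.00886 = 65.2.
Set dH/dt = 0 with H > 0: 0.67 - 0.0461P = 0, so P* = 0.67/0.0461 = 14.5.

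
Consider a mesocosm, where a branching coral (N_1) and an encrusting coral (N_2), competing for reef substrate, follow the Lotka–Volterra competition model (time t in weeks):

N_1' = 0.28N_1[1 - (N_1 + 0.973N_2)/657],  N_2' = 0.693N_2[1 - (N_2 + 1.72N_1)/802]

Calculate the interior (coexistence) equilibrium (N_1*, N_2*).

Setting both brackets to zero gives the nullclines N_1 + 0.973N_2 = 657 and 1.72N_1 + N_2 = 802.
Substituting N_2 = 802 - 1.72N_1 into the first: N_1(1 - 0.973·1.72) = 657 - 0.973·802.
So N_1* = -123/-0.674 = 183, and then N_2* = 802 - 1.72·183 = 487.

N_1* ≈ 183, N_2* ≈ 487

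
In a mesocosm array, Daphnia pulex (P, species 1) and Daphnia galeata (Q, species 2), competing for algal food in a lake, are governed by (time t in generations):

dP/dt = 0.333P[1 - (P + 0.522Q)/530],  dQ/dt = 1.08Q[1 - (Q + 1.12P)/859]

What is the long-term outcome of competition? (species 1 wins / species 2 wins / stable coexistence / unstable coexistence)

stable coexistence

Compare the nullcline intercepts: K1/α12 = 530/0.522 = 1020 > K2 = 859; K2/α21 = 859/1.12 = 767 > K1 = 530.
Since both inequalities hold, each species can invade when rare, so the interior equilibrium is stable.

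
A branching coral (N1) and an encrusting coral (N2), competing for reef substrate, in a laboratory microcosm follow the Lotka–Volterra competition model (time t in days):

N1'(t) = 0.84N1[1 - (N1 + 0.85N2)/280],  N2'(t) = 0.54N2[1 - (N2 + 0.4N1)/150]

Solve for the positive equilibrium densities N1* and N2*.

Setting both brackets to zero gives the nullclines N1 + 0.85N2 = 280 and 0.4N1 + N2 = 150.
Substituting N2 = 150 - 0.4N1 into the first: N1(1 - 0.85·0.4) = 280 - 0.85·150.
So N1* = 152/0.66 = 231, and then N2* = 150 - 0.4·231 = 57.6.

N1* ≈ 231, N2* ≈ 57.6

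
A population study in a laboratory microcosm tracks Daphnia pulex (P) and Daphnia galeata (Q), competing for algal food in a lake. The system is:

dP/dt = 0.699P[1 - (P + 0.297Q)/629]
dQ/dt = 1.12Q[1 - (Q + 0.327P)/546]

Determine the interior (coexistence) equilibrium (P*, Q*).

P* ≈ 517, Q* ≈ 377

Setting both brackets to zero gives the nullclines P + 0.297Q = 629 and 0.327P + Q = 546.
Substituting Q = 546 - 0.327P into the first: P(1 - 0.297·0.327) = 629 - 0.297·546.
So P* = 467/0.903 = 517, and then Q* = 546 - 0.327·517 = 377.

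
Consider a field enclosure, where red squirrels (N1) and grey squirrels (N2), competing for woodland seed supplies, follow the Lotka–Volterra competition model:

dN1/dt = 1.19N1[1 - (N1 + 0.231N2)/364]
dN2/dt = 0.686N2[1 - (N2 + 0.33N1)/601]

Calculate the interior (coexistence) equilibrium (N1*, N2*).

Setting both brackets to zero gives the nullclines N1 + 0.231N2 = 364 and 0.33N1 + N2 = 601.
Substituting N2 = 601 - 0.33N1 into the first: N1(1 - 0.231·0.33) = 364 - 0.231·601.
So N1* = 225/0.924 = 244, and then N2* = 601 - 0.33·244 = 521.

N1* ≈ 244, N2* ≈ 521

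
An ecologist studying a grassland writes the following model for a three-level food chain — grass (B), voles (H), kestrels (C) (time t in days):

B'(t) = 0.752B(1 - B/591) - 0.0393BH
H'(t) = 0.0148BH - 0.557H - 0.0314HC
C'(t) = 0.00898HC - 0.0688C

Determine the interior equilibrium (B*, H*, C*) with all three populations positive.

B* ≈ 354, H* ≈ 7.66, C* ≈ 149

From dC/dt = 0: 0.00898H* = 0.0688, so H* = 7.66.
From dB/dt = 0: 0.752(1 - B*/591) = 0.0393·7.66, giving B* = 591·(1 - 0.4) = 354.
From dH/dt = 0: 0.0148·354 - 0.557 = 0.0314C*, so C* = 4.69/0.0314 = 149.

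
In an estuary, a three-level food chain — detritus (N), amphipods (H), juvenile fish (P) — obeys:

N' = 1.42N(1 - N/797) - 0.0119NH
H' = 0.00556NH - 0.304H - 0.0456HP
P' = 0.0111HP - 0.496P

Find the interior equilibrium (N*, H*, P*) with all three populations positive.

From dP/dt = 0: 0.0111H* = 0.496, so H* = 44.7.
From dN/dt = 0: 1.42(1 - N*/797) = 0.0119·44.7, giving N* = 797·(1 - 0.374) = 499.
From dH/dt = 0: 0.00556·499 - 0.304 = 0.0456P*, so P* = 2.47/0.0456 = 54.1.

N* ≈ 499, H* ≈ 44.7, P* ≈ 54.1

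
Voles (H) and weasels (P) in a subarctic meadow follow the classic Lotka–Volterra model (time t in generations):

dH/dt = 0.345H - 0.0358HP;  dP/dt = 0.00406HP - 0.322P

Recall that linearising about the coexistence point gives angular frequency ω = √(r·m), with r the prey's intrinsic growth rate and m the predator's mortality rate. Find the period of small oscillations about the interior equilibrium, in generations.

T ≈ 18.9 generations

Here r = 0.345 and m = 0.322, so r·m = 0.111.
ω = √0.111 = 0.333 per generation, hence T = 2π/ω ≈ 18.9 generations.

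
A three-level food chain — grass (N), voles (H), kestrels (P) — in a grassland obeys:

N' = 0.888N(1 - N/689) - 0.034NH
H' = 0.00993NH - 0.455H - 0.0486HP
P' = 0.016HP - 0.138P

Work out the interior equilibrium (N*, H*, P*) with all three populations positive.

From dP/dt = 0: 0.016H* = 0.138, so H* = 8.62.
From dN/dt = 0: 0.888(1 - N*/689) = 0.034·8.62, giving N* = 689·(1 - 0.33) = 461.
From dH/dt = 0: 0.00993·461 - 0.455 = 0.0486P*, so P* = 4.13/0.0486 = 84.9.

N* ≈ 461, H* ≈ 8.62, P* ≈ 84.9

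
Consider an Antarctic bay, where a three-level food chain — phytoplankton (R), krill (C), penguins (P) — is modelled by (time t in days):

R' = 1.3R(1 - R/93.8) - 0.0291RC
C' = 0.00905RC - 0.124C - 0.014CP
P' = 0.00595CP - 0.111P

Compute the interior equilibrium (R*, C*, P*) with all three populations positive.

R* ≈ 54.6, C* ≈ 18.7, P* ≈ 26.5

From dP/dt = 0: 0.00595C* = 0.111, so C* = 18.7.
From dR/dt = 0: 1.3(1 - R*/93.8) = 0.0291·18.7, giving R* = 93.8·(1 - 0.418) = 54.6.
From dC/dt = 0: 0.00905·54.6 - 0.124 = 0.014P*, so P* = 0.37/0.014 = 26.5.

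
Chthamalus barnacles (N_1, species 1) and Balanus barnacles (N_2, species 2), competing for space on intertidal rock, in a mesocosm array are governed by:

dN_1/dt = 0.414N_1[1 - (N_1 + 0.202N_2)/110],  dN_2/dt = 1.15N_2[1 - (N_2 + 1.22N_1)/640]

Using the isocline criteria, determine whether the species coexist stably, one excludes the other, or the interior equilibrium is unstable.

Compare the nullcline intercepts: K1/α12 = 110/0.202 = 545 < K2 = 640; K2/α21 = 640/1.22 = 525 > K1 = 110.
Since the inequalities point opposite ways, species 2 can invade but species 1 cannot.

species 2 excludes species 1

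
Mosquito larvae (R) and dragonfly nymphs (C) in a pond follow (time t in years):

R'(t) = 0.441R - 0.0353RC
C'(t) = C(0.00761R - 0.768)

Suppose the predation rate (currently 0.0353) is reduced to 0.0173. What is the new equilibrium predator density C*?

C* ≈ 25.5

At the interior fixed point, setting dR/dt = 0 with R > 0 fixes C* = (prey growth rate)/(RC coefficient) — independent of the other coefficients.
With the change, C* = 0.441/0.0173 = 25.5; it rises from 12.5.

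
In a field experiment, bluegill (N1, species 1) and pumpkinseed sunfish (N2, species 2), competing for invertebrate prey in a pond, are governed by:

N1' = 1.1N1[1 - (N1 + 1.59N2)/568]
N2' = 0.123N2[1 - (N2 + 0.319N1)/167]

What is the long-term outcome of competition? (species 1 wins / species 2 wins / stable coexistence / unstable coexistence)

species 1 excludes species 2

Compare the nullcline intercepts: K1/α12 = 568/1.59 = 357 > K2 = 167; K2/α21 = 167/0.319 = 524 < K1 = 568.
Since the inequalities point opposite ways, species 1 can invade but species 2 cannot.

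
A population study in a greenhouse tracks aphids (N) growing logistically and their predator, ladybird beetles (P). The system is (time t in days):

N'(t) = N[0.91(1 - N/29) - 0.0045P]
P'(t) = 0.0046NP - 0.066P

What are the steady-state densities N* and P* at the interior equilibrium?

N* ≈ 14.3, P* ≈ 102

From dP/dt = 0 with P > 0: 0.0046N* = 0.066, so N* = 14.3.
Substitute into dN/dt = 0: 0.91(1 - 14.3/29) = 0.0045P*.
The bracket is 0.505, giving P* = 0.46/0.0045 = 102.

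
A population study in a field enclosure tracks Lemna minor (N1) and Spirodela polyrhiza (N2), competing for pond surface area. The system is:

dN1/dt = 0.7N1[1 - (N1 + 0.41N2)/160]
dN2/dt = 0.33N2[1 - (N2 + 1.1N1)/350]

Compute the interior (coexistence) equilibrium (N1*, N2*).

N1* ≈ 30.1, N2* ≈ 317

Setting both brackets to zero gives the nullclines N1 + 0.41N2 = 160 and 1.1N1 + N2 = 350.
Substituting N2 = 350 - 1.1N1 into the first: N1(1 - 0.41·1.1) = 160 - 0.41·350.
So N1* = 16.5/0.549 = 30.1, and then N2* = 350 - 1.1·30.1 = 317.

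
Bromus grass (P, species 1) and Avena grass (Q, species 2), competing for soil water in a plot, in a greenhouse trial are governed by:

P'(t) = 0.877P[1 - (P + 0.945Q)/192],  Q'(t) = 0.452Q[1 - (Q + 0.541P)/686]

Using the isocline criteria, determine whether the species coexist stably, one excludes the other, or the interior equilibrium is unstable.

species 2 excludes species 1

Compare the nullcline intercepts: K1/α12 = 192/0.945 = 203 < K2 = 686; K2/α21 = 686/0.541 = 1270 > K1 = 192.
Since the inequalities point opposite ways, species 2 can invade but species 1 cannot.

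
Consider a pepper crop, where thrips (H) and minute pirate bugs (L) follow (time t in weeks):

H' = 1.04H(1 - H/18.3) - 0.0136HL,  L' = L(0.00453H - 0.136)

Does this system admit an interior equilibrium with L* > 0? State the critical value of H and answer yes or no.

The predator equation gives dL/dt > 0 only when H > 0.136/0.00453 = 30.
Without the predator, H → K = 18.3. Since 18.3 < 30, the predator cannot invade.

Threshold H = 30; K < 30, so no, the predator goes extinct.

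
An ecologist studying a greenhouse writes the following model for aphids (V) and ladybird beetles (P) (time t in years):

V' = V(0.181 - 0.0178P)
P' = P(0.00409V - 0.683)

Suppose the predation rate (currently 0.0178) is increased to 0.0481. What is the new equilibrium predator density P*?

At the interior fixed point, setting dV/dt = 0 with V > 0 fixes P* = (prey growth rate)/(VP coefficient) — independent of the other coefficients.
With the change, P* = 0.181/0.0481 = 3.76; it falls from 10.2.

P* ≈ 3.76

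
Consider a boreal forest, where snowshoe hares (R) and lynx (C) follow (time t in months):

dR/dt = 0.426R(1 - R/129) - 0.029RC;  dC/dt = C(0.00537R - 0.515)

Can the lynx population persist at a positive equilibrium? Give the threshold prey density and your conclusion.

The predator equation gives dC/dt > 0 only when R > 0.515/0.00537 = 95.9.
Without the predator, R → K = 129. Since 129 > 95.9, the predator can invade and persist.

Threshold R = 95.9; K > 95.9, so yes, the predator persists.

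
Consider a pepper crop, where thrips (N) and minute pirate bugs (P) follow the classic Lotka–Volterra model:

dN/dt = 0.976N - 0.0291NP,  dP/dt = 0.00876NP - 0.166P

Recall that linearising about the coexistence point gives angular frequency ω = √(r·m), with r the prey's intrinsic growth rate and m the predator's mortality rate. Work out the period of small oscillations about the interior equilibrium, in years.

T ≈ 15.6 years

Here r = 0.976 and m = 0.166, so r·m = 0.162.
ω = √0.162 = 0.403 per year, hence T = 2π/ω ≈ 15.6 years.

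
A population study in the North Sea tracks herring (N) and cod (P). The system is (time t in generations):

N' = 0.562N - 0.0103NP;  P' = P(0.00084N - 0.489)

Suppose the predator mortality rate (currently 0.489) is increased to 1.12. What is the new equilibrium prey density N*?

At the interior fixed point, setting dP/dt = 0 with P > 0 fixes N* = (predator death rate)/(NP coefficient) — independent of the other coefficients.
With the change, N* = 1.12/0.00084 = 1330; it rises from 582.

N* ≈ 1330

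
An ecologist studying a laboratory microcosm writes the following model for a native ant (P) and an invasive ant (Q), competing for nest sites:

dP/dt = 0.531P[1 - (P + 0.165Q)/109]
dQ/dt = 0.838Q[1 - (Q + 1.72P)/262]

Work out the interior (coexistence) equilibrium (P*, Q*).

Setting both brackets to zero gives the nullclines P + 0.165Q = 109 and 1.72P + Q = 262.
Substituting Q = 262 - 1.72P into the first: P(1 - 0.165·1.72) = 109 - 0.165·262.
So P* = 65.8/0.716 = 91.8, and then Q* = 262 - 1.72·91.8 = 104.

P* ≈ 91.8, Q* ≈ 104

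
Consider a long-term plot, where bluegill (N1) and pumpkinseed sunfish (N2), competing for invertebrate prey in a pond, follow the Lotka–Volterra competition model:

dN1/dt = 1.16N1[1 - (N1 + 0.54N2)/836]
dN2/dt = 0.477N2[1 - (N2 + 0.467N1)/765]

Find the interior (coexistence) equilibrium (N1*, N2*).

N1* ≈ 566, N2* ≈ 501

Setting both brackets to zero gives the nullclines N1 + 0.54N2 = 836 and 0.467N1 + N2 = 765.
Substituting N2 = 765 - 0.467N1 into the first: N1(1 - 0.54·0.467) = 836 - 0.54·765.
So N1* = 423/0.748 = 566, and then N2* = 765 - 0.467·566 = 501.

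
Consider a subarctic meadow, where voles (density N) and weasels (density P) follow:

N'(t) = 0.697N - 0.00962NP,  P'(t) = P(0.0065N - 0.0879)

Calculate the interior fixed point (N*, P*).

Set dP/dt = 0 with P > 0: 0.0065N - 0.0879 = 0, so N* = 0.0879/0.0065 = 13.5.
Set dN/dt = 0 with N > 0: 0.697 - 0.00962P = 0, so P* = 0.697/0.00962 = 72.5.

N* ≈ 13.5, P* ≈ 72.5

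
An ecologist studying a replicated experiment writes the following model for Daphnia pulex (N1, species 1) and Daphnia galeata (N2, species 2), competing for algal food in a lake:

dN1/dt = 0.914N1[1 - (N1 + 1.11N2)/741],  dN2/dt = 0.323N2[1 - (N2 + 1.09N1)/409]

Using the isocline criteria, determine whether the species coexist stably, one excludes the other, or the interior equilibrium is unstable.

Compare the nullcline intercepts: K1/α12 = 741/1.11 = 668 > K2 = 409; K2/α21 = 409/1.09 = 375 < K1 = 741.
Since the inequalities point opposite ways, species 1 can invade but species 2 cannot.

species 1 excludes species 2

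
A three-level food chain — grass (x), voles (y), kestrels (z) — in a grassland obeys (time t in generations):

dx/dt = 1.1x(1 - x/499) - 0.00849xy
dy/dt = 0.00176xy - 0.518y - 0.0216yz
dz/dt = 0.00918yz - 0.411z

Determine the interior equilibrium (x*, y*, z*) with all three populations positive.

x* ≈ 327, y* ≈ 44.8, z* ≈ 2.63

From dz/dt = 0: 0.00918y* = 0.411, so y* = 44.8.
From dx/dt = 0: 1.1(1 - x*/499) = 0.00849·44.8, giving x* = 499·(1 - 0.346) = 327.
From dy/dt = 0: 0.00176·327 - 0.518 = 0.0216z*, so z* = 0.0568/0.0216 = 2.63.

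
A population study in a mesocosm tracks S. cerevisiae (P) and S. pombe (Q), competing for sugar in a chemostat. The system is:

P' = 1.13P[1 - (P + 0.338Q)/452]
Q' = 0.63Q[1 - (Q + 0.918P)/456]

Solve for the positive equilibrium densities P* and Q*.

P* ≈ 432, Q* ≈ 59.5

Setting both brackets to zero gives the nullclines P + 0.338Q = 452 and 0.918P + Q = 456.
Substituting Q = 456 - 0.918P into the first: P(1 - 0.338·0.918) = 452 - 0.338·456.
So P* = 298/0.69 = 432, and then Q* = 456 - 0.918·432 = 59.5.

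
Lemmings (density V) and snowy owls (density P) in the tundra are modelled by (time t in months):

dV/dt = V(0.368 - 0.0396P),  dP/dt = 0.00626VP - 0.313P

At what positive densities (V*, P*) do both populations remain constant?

V* ≈ 50, P* ≈ 9.29

Set dP/dt = 0 with P > 0: 0.00626V - 0.313 = 0, so V* = 0.313/0.00626 = 50.
Set dV/dt = 0 with V > 0: 0.368 - 0.0396P = 0, so P* = 0.368/0.0396 = 9.29.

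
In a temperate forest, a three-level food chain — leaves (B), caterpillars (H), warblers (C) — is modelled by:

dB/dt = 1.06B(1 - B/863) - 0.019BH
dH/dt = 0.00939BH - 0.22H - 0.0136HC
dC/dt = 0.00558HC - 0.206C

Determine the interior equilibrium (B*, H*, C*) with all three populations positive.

From dC/dt = 0: 0.00558H* = 0.206, so H* = 36.9.
From dB/dt = 0: 1.06(1 - B*/863) = 0.019·36.9, giving B* = 863·(1 - 0.662) = 292.
From dH/dt = 0: 0.00939·292 - 0.22 = 0.0136C*, so C* = 2.52/0.0136 = 185.

B* ≈ 292, H* ≈ 36.9, C* ≈ 185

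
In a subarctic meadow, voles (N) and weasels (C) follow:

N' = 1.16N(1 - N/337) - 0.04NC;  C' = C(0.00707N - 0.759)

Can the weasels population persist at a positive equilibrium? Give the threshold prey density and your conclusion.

Threshold N = 107; K > 107, so yes, the predator persists.

The predator equation gives dC/dt > 0 only when N > 0.759/0.00707 = 107.
Without the predator, N → K = 337. Since 337 > 107, the predator can invade and persist.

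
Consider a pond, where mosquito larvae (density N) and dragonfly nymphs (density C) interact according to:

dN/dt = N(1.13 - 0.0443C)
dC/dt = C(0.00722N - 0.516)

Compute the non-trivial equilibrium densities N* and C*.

N* ≈ 71.5, C* ≈ 25.5

Set dC/dt = 0 with C > 0: 0.00722N - 0.516 = 0, so N* = 0.516/0.00722 = 71.5.
Set dN/dt = 0 with N > 0: 1.13 - 0.0443C = 0, so C* = 1.13/0.0443 = 25.5.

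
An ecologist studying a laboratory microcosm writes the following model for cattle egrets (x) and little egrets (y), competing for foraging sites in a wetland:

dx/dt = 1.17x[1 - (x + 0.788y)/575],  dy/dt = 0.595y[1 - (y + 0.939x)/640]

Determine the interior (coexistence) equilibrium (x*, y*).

x* ≈ 272, y* ≈ 385

Setting both brackets to zero gives the nullclines x + 0.788y = 575 and 0.939x + y = 640.
Substituting y = 640 - 0.939x into the first: x(1 - 0.788·0.939) = 575 - 0.788·640.
So x* = 70.7/0.26 = 272, and then y* = 640 - 0.939·272 = 385.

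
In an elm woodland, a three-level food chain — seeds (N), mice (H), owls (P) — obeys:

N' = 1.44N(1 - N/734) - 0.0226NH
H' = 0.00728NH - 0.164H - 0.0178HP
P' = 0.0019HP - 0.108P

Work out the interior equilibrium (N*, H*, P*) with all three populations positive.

N* ≈ 79.2, H* ≈ 56.8, P* ≈ 23.2

From dP/dt = 0: 0.0019H* = 0.108, so H* = 56.8.
From dN/dt = 0: 1.44(1 - N*/734) = 0.0226·56.8, giving N* = 734·(1 - 0.892) = 79.2.
From dH/dt = 0: 0.00728·79.2 - 0.164 = 0.0178P*, so P* = 0.413/0.0178 = 23.2.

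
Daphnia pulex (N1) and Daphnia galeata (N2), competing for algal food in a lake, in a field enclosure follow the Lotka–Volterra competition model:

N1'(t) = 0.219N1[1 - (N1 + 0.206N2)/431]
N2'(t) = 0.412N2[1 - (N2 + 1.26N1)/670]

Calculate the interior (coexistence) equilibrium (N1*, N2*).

Setting both brackets to zero gives the nullclines N1 + 0.206N2 = 431 and 1.26N1 + N2 = 670.
Substituting N2 = 670 - 1.26N1 into the first: N1(1 - 0.206·1.26) = 431 - 0.206·670.
So N1* = 293/0.74 = 396, and then N2* = 670 - 1.26·396 = 171.

N1* ≈ 396, N2* ≈ 171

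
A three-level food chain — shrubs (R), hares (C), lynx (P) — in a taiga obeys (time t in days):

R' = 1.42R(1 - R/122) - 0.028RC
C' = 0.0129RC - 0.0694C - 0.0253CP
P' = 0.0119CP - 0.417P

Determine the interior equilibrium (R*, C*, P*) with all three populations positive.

R* ≈ 37.7, C* ≈ 35, P* ≈ 16.5

From dP/dt = 0: 0.0119C* = 0.417, so C* = 35.
From dR/dt = 0: 1.42(1 - R*/122) = 0.028·35, giving R* = 122·(1 - 0.691) = 37.7.
From dC/dt = 0: 0.0129·37.7 - 0.0694 = 0.0253P*, so P* = 0.417/0.0253 = 16.5.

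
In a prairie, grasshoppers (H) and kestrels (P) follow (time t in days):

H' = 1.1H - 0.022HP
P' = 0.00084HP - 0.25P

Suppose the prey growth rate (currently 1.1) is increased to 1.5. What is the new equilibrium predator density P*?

P* ≈ 68.2

At the interior fixed point, setting dH/dt = 0 with H > 0 fixes P* = (prey growth rate)/(HP coefficient) — independent of the other coefficients.
With the change, P* = 1.5/0.022 = 68.2; it rises from 50.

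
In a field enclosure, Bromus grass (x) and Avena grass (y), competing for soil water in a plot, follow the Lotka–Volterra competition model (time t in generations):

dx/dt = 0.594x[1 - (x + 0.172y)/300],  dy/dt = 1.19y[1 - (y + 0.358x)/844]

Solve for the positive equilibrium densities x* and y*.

x* ≈ 165, y* ≈ 785

Setting both brackets to zero gives the nullclines x + 0.172y = 300 and 0.358x + y = 844.
Substituting y = 844 - 0.358x into the first: x(1 - 0.172·0.358) = 300 - 0.172·844.
So x* = 155/0.938 = 165, and then y* = 844 - 0.358·165 = 785.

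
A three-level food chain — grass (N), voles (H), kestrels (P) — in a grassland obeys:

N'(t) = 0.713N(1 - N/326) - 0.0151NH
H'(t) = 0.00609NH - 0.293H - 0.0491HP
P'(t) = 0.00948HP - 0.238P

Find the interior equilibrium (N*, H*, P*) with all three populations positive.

From dP/dt = 0: 0.00948H* = 0.238, so H* = 25.1.
From dN/dt = 0: 0.713(1 - N*/326) = 0.0151·25.1, giving N* = 326·(1 - 0.532) = 153.
From dH/dt = 0: 0.00609·153 - 0.293 = 0.0491P*, so P* = 0.637/0.0491 = 13.

N* ≈ 153, H* ≈ 25.1, P* ≈ 13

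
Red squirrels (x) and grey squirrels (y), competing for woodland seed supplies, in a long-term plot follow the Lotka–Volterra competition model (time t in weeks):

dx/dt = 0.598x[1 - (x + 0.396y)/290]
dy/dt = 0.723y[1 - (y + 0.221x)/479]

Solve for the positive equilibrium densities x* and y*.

x* ≈ 110, y* ≈ 455

Setting both brackets to zero gives the nullclines x + 0.396y = 290 and 0.221x + y = 479.
Substituting y = 479 - 0.221x into the first: x(1 - 0.396·0.221) = 290 - 0.396·479.
So x* = 100/0.912 = 110, and then y* = 479 - 0.221·110 = 455.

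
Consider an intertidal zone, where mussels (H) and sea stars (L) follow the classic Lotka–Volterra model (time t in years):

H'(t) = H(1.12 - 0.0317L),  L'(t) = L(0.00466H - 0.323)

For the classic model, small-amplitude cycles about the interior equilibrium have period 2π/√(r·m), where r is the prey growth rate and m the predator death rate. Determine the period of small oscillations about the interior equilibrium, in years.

T ≈ 10.4 years

Here r = 1.12 and m = 0.323, so r·m = 0.362.
ω = √0.362 = 0.601 per year, hence T = 2π/ω ≈ 10.4 years.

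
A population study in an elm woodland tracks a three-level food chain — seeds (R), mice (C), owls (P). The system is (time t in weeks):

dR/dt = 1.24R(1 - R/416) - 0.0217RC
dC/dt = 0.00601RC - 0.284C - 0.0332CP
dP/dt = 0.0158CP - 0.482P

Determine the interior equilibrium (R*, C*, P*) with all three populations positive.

From dP/dt = 0: 0.0158C* = 0.482, so C* = 30.5.
From dR/dt = 0: 1.24(1 - R*/416) = 0.0217·30.5, giving R* = 416·(1 - 0.534) = 194.
From dC/dt = 0: 0.00601·194 - 0.284 = 0.0332P*, so P* = 0.881/0.0332 = 26.5.

R* ≈ 194, C* ≈ 30.5, P* ≈ 26.5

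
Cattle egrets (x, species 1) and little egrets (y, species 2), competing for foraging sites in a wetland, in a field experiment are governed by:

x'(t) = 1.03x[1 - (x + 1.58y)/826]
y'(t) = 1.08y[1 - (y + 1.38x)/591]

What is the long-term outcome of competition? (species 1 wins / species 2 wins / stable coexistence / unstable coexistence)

Compare the nullcline intercepts: K1/α12 = 826/1.58 = 523 < K2 = 591; K2/α21 = 591/1.38 = 428 < K1 = 826.
Since both are reversed, neither can invade when rare; the interior point is a saddle.

unstable coexistence (outcome depends on initial conditions)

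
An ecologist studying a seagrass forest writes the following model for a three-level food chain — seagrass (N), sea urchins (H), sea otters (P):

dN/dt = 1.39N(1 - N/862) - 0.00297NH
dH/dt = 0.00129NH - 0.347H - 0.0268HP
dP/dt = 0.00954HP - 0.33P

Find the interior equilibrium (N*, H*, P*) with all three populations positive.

N* ≈ 798, H* ≈ 34.6, P* ≈ 25.5

From dP/dt = 0: 0.00954H* = 0.33, so H* = 34.6.
From dN/dt = 0: 1.39(1 - N*/862) = 0.00297·34.6, giving N* = 862·(1 - 0.0739) = 798.
From dH/dt = 0: 0.00129·798 - 0.347 = 0.0268P*, so P* = 0.683/0.0268 = 25.5.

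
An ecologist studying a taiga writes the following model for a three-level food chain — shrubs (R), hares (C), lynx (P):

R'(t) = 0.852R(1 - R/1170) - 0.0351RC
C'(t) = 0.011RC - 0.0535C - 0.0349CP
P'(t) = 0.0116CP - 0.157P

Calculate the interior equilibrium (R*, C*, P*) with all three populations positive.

R* ≈ 518, C* ≈ 13.5, P* ≈ 162

From dP/dt = 0: 0.0116C* = 0.157, so C* = 13.5.
From dR/dt = 0: 0.852(1 - R*/1170) = 0.0351·13.5, giving R* = 1170·(1 - 0.558) = 518.
From dC/dt = 0: 0.011·518 - 0.0535 = 0.0349P*, so P* = 5.64/0.0349 = 162.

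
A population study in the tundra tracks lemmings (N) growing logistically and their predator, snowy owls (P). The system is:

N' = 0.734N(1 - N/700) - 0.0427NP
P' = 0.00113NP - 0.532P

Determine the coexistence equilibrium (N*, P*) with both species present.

From dP/dt = 0 with P > 0: 0.00113N* = 0.532, so N* = 471.
Substitute into dN/dt = 0: 0.734(1 - 471/700) = 0.0427P*.
The bracket is 0.327, giving P* = 0.24/0.0427 = 5.63.

N* ≈ 471, P* ≈ 5.63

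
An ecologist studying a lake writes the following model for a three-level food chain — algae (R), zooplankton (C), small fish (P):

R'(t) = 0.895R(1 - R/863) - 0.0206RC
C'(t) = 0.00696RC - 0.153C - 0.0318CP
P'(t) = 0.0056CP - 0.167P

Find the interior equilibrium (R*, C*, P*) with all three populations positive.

From dP/dt = 0: 0.0056C* = 0.167, so C* = 29.8.
From dR/dt = 0: 0.895(1 - R*/863) = 0.0206·29.8, giving R* = 863·(1 - 0.686) = 271.
From dC/dt = 0: 0.00696·271 - 0.153 = 0.0318P*, so P* = 1.73/0.0318 = 54.4.

R* ≈ 271, C* ≈ 29.8, P* ≈ 54.4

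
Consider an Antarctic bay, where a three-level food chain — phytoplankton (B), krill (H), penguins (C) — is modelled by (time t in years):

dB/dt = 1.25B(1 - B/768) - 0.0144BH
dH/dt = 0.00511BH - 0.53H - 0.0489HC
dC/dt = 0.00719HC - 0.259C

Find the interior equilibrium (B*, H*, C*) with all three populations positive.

B* ≈ 449, H* ≈ 36, C* ≈ 36.1

From dC/dt = 0: 0.00719H* = 0.259, so H* = 36.
From dB/dt = 0: 1.25(1 - B*/768) = 0.0144·36, giving B* = 768·(1 - 0.415) = 449.
From dH/dt = 0: 0.00511·449 - 0.53 = 0.0489C*, so C* = 1.77/0.0489 = 36.1.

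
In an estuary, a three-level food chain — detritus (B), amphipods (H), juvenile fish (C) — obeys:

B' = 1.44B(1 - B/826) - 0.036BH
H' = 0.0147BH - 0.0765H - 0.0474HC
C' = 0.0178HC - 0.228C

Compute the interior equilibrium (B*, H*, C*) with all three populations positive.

From dC/dt = 0: 0.0178H* = 0.228, so H* = 12.8.
From dB/dt = 0: 1.44(1 - B*/826) = 0.036·12.8, giving B* = 826·(1 - 0.32) = 561.
From dH/dt = 0: 0.0147·561 - 0.0765 = 0.0474C*, so C* = 8.18/0.0474 = 173.

B* ≈ 561, H* ≈ 12.8, C* ≈ 173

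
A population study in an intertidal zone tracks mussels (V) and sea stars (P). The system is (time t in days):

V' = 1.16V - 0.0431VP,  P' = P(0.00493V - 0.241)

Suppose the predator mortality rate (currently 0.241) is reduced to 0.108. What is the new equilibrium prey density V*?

V* ≈ 21.9

At the interior fixed point, setting dP/dt = 0 with P > 0 fixes V* = (predator death rate)/(VP coefficient) — independent of the other coefficients.
With the change, V* = 0.108/0.00493 = 21.9; it falls from 48.9.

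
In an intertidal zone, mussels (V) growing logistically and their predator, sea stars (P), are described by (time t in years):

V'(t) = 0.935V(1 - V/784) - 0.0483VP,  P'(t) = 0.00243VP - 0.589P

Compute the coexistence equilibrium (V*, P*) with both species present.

From dP/dt = 0 with P > 0: 0.00243V* = 0.589, so V* = 242.
Substitute into dV/dt = 0: 0.935(1 - 242/784) = 0.0483P*.
The bracket is 0.691, giving P* = 0.646/0.0483 = 13.4.

V* ≈ 242, P* ≈ 13.4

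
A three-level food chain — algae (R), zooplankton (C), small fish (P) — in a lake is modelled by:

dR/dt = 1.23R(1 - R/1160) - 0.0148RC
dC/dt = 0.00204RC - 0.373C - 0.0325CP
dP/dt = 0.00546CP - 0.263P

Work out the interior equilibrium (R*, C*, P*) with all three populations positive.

R* ≈ 488, C* ≈ 48.2, P* ≈ 19.1

From dP/dt = 0: 0.00546C* = 0.263, so C* = 48.2.
From dR/dt = 0: 1.23(1 - R*/1160) = 0.0148·48.2, giving R* = 1160·(1 - 0.58) = 488.
From dC/dt = 0: 0.00204·488 - 0.373 = 0.0325P*, so P* = 0.622/0.0325 = 19.1.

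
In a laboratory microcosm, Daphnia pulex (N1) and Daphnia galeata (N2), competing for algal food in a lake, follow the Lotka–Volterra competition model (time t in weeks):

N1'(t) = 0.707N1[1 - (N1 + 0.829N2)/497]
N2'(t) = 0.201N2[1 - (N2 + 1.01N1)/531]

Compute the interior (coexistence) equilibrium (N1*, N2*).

Setting both brackets to zero gives the nullclines N1 + 0.829N2 = 497 and 1.01N1 + N2 = 531.
Substituting N2 = 531 - 1.01N1 into the first: N1(1 - 0.829·1.01) = 497 - 0.829·531.
So N1* = 56.8/0.163 = 349, and then N2* = 531 - 1.01·349 = 178.

N1* ≈ 349, N2* ≈ 178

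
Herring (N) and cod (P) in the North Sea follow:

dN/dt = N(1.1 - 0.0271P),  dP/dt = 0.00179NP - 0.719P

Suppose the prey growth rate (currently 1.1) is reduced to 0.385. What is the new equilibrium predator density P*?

P* ≈ 14.2

At the interior fixed point, setting dN/dt = 0 with N > 0 fixes P* = (prey growth rate)/(NP coefficient) — independent of the other coefficients.
With the change, P* = 0.385/0.0271 = 14.2; it falls from 40.6.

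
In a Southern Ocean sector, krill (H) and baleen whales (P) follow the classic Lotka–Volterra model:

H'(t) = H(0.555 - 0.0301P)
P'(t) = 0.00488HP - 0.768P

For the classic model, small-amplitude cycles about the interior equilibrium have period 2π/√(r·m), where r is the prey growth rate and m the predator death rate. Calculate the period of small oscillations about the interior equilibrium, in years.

Here r = 0.555 and m = 0.768, so r·m = 0.426.
ω = √0.426 = 0.653 per year, hence T = 2π/ω ≈ 9.62 years.

T ≈ 9.62 years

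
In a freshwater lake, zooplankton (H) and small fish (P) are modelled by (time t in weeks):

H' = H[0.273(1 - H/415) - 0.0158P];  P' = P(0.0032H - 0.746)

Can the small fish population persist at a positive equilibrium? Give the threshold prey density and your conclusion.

Threshold H = 233; K > 233, so yes, the predator persists.

The predator equation gives dP/dt > 0 only when H > 0.746/0.0032 = 233.
Without the predator, H → K = 415. Since 415 > 233, the predator can invade and persist.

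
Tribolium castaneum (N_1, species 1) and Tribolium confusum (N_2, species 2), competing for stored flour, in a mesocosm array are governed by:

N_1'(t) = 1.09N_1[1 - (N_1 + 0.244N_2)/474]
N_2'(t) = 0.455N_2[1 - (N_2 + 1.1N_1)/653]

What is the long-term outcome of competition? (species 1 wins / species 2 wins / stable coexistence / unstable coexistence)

Compare the nullcline intercepts: K1/α12 = 474/0.244 = 1940 > K2 = 653; K2/α21 = 653/1.1 = 594 > K1 = 474.
Since both inequalities hold, each species can invade when rare, so the interior equilibrium is stable.

stable coexistence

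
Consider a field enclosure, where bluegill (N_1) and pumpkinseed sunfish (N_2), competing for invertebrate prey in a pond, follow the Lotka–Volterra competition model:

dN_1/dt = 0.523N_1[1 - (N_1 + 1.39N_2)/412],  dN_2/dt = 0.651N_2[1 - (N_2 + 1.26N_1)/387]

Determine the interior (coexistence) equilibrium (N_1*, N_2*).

Setting both brackets to zero gives the nullclines N_1 + 1.39N_2 = 412 and 1.26N_1 + N_2 = 387.
Substituting N_2 = 387 - 1.26N_1 into the first: N_1(1 - 1.39·1.26) = 412 - 1.39·387.
So N_1* = -126/-0.751 = 168, and then N_2* = 387 - 1.26·168 = 176.

N_1* ≈ 168, N_2* ≈ 176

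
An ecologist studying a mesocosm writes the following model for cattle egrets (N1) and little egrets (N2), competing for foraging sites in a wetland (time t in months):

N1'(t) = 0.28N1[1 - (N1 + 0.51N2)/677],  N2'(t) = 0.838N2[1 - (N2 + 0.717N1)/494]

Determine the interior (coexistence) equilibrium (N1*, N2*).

N1* ≈ 670, N2* ≈ 13.5

Setting both brackets to zero gives the nullclines N1 + 0.51N2 = 677 and 0.717N1 + N2 = 494.
Substituting N2 = 494 - 0.717N1 into the first: N1(1 - 0.51·0.717) = 677 - 0.51·494.
So N1* = 425/0.634 = 670, and then N2* = 494 - 0.717·670 = 13.5.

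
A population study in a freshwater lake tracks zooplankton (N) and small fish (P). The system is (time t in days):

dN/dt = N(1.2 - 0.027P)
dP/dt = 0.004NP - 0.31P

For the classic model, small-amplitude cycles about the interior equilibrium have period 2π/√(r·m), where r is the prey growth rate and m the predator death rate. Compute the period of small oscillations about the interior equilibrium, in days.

T ≈ 10.3 days

Here r = 1.2 and m = 0.31, so r·m = 0.372.
ω = √0.372 = 0.61 per day, hence T = 2π/ω ≈ 10.3 days.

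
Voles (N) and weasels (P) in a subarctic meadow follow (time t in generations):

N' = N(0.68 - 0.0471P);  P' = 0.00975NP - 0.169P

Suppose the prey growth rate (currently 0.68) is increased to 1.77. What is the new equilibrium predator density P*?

At the interior fixed point, setting dN/dt = 0 with N > 0 fixes P* = (prey growth rate)/(NP coefficient) — independent of the other coefficients.
With the change, P* = 1.77/0.0471 = 37.6; it rises from 14.4.

P* ≈ 37.6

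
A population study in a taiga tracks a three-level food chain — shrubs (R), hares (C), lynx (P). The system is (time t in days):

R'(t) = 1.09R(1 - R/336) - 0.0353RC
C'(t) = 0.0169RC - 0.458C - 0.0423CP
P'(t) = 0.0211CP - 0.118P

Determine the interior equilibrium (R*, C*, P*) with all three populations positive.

R* ≈ 275, C* ≈ 5.59, P* ≈ 99.1

From dP/dt = 0: 0.0211C* = 0.118, so C* = 5.59.
From dR/dt = 0: 1.09(1 - R*/336) = 0.0353·5.59, giving R* = 336·(1 - 0.181) = 275.
From dC/dt = 0: 0.0169·275 - 0.458 = 0.0423P*, so P* = 4.19/0.0423 = 99.1.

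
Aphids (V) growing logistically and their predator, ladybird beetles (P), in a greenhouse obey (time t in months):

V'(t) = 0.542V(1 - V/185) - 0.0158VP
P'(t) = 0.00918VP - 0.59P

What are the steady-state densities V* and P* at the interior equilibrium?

V* ≈ 64.3, P* ≈ 22.4

From dP/dt = 0 with P > 0: 0.00918V* = 0.59, so V* = 64.3.
Substitute into dV/dt = 0: 0.542(1 - 64.3/185) = 0.0158P*.
The bracket is 0.653, giving P* = 0.354/0.0158 = 22.4.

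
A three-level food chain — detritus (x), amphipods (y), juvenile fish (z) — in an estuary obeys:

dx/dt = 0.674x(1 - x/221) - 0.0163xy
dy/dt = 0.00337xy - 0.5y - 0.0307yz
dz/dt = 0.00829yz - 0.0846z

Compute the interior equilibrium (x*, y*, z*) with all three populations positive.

From dz/dt = 0: 0.00829y* = 0.0846, so y* = 10.2.
From dx/dt = 0: 0.674(1 - x*/221) = 0.0163·10.2, giving x* = 221·(1 - 0.247) = 166.
From dy/dt = 0: 0.00337·166 - 0.5 = 0.0307z*, so z* = 0.061/0.0307 = 1.99.

x* ≈ 166, y* ≈ 10.2, z* ≈ 1.99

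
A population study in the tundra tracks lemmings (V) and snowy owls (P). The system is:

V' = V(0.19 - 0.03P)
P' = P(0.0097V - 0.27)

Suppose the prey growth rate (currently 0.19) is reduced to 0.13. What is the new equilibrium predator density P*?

P* ≈ 4.33

At the interior fixed point, setting dV/dt = 0 with V > 0 fixes P* = (prey growth rate)/(VP coefficient) — independent of the other coefficients.
With the change, P* = 0.13/0.03 = 4.33; it falls from 6.33.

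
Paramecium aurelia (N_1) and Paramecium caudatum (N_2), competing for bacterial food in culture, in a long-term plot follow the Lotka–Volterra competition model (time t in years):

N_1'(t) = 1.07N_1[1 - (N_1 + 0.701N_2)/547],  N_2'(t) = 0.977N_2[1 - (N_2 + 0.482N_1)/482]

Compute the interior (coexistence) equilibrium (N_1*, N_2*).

N_1* ≈ 316, N_2* ≈ 330

Setting both brackets to zero gives the nullclines N_1 + 0.701N_2 = 547 and 0.482N_1 + N_2 = 482.
Substituting N_2 = 482 - 0.482N_1 into the first: N_1(1 - 0.701·0.482) = 547 - 0.701·482.
So N_1* = 209/0.662 = 316, and then N_2* = 482 - 0.482·316 = 330.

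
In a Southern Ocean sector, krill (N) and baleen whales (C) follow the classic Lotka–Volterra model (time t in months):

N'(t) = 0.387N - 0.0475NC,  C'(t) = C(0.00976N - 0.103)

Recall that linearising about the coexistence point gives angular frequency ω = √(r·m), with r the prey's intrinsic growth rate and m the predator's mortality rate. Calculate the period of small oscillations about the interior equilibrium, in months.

Here r = 0.387 and m = 0.103, so r·m = 0.0399.
ω = √0.0399 = 0.2 per month, hence T = 2π/ω ≈ 31.5 months.

T ≈ 31.5 months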